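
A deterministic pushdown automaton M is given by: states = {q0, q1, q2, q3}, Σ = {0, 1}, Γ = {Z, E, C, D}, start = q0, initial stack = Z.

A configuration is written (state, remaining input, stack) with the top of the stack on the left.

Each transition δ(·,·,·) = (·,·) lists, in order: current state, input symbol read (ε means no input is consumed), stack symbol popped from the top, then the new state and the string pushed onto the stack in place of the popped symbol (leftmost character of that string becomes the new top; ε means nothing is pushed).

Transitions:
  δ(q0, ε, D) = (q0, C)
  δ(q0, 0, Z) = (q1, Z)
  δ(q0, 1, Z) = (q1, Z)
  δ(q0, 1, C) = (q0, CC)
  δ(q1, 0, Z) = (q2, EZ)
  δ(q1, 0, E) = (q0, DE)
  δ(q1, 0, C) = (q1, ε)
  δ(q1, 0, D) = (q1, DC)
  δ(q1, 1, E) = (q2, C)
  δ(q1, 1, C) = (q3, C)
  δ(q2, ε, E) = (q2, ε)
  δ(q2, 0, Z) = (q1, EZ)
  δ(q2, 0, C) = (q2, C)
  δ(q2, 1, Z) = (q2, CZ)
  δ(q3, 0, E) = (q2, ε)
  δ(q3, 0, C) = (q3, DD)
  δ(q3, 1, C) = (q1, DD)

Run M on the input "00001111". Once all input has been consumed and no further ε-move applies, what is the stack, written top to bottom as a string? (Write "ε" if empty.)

CCCCCEZ

(q0, 00001111, Z)
  read 0, top Z: go to q1, push Z → (q1, 0001111, Z)
  read 0, top Z: go to q2, push EZ → (q2, 001111, EZ)
  ε-move, top E: go to q2, push ε → (q2, 001111, Z)
  read 0, top Z: go to q1, push EZ → (q1, 01111, EZ)
  read 0, top E: go to q0, push DE → (q0, 1111, DEZ)
  ε-move, top D: go to q0, push C → (q0, 1111, CEZ)
  read 1, top C: go to q0, push CC → (q0, 111, CCEZ)
  read 1, top C: go to q0, push CC → (q0, 11, CCCEZ)
  read 1, top C: go to q0, push CC → (q0, 1, CCCCEZ)
  read 1, top C: go to q0, push CC → (q0, ε, CCCCCEZ)
All input consumed in state q0 with stack CCCCCEZ.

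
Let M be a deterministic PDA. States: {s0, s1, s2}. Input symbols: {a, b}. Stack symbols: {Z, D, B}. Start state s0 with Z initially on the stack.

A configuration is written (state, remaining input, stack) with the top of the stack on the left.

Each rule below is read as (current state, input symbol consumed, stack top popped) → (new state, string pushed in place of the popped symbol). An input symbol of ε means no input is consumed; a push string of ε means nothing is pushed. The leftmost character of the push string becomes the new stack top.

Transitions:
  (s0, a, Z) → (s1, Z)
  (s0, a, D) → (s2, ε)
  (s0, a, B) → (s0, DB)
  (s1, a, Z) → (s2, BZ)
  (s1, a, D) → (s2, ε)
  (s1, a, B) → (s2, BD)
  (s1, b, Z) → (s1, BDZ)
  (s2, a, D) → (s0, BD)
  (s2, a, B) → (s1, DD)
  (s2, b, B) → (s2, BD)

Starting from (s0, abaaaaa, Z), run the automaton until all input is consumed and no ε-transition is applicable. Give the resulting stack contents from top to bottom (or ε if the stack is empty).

(s0, abaaaaa, Z)
  read a, top Z: go to s1, push Z → (s1, baaaaa, Z)
  read b, top Z: go to s1, push BDZ → (s1, aaaaa, BDZ)
  read a, top B: go to s2, push BD → (s2, aaaa, BDDZ)
  read a, top B: go to s1, push DD → (s1, aaa, DDDDZ)
  read a, top D: go to s2, push ε → (s2, aa, DDDZ)
  read a, top D: go to s0, push BD → (s0, a, BDDDZ)
  read a, top B: go to s0, push DB → (s0, ε, DBDDDZ)
All input consumed in state s0 with stack DBDDDZ.

DBDDDZ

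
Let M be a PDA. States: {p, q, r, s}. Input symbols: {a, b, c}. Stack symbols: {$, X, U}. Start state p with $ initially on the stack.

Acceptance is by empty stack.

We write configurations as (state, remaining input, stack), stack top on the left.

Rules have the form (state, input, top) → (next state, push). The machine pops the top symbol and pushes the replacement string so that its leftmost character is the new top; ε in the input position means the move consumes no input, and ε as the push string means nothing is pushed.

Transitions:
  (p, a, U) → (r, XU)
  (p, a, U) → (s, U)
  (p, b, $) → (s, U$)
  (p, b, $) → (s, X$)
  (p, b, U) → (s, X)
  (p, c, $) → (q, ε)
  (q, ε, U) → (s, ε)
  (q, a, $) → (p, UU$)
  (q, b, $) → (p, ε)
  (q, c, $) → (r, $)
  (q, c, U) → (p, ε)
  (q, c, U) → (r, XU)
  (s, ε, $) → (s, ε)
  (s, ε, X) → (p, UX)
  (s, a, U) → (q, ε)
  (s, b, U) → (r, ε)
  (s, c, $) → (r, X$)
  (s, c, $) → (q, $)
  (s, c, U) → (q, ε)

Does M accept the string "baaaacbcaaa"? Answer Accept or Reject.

One accepting computation: (p, baaaacbcaaa, $) ⊢ (s, aaaacbcaaa, U$) ⊢ (q, aaacbcaaa, $) ⊢ (p, aacbcaaa, UU$) ⊢ (s, acbcaaa, UU$) ⊢ (q, cbcaaa, U$) ⊢ (p, bcaaa, $) ⊢ (s, caaa, U$) ⊢ (q, aaa, $) ⊢ (p, aa, UU$) ⊢ (s, a, UU$) ⊢ (q, ε, U$) ⊢ (s, ε, $) ⊢ (s, ε, ε)
All input consumed and the stack is empty.

Accept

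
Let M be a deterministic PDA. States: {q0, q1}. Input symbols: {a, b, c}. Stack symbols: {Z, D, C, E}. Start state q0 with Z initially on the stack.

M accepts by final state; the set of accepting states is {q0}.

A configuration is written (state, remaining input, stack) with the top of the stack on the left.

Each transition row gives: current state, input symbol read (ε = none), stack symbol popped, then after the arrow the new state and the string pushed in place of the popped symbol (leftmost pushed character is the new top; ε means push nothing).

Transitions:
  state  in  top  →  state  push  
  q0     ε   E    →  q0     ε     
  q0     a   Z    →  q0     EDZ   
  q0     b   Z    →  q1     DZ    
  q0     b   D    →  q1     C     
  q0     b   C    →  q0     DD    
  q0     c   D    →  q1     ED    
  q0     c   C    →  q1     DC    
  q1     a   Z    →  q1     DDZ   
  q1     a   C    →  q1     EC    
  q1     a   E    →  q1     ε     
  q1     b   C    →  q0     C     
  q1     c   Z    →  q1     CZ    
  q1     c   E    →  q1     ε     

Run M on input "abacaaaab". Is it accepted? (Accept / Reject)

Accept

(q0, abacaaaab, Z)
  read a, top Z: go to q0, push EDZ → (q0, bacaaaab, EDZ)
  ε-move, top E: go to q0, push ε → (q0, bacaaaab, DZ)
  read b, top D: go to q1, push C → (q1, acaaaab, CZ)
  read a, top C: go to q1, push EC → (q1, caaaab, ECZ)
  read c, top E: go to q1, push ε → (q1, aaaab, CZ)
  read a, top C: go to q1, push EC → (q1, aaab, ECZ)
  read a, top E: go to q1, push ε → (q1, aab, CZ)
  read a, top C: go to q1, push EC → (q1, ab, ECZ)
  read a, top E: go to q1, push ε → (q1, b, CZ)
  read b, top C: go to q0, push C → (q0, ε, CZ)
All input consumed; state q0 ∈ F.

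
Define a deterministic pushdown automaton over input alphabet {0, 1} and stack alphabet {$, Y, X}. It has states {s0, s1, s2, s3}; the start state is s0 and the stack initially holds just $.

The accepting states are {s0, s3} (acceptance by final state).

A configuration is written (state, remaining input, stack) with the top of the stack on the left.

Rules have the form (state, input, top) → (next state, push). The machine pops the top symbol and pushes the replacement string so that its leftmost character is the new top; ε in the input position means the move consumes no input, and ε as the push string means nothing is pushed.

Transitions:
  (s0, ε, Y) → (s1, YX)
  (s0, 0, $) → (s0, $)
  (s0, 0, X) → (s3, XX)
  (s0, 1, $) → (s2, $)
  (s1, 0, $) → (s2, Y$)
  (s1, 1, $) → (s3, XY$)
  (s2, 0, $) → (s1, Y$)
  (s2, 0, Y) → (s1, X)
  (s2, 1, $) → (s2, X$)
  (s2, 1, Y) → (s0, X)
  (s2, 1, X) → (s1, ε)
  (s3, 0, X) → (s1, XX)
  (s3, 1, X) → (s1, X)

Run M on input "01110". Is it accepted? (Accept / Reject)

(s0, 01110, $)
  read 0, top $: go to s0, push $ → (s0, 1110, $)
  read 1, top $: go to s2, push $ → (s2, 110, $)
  read 1, top $: go to s2, push X$ → (s2, 10, X$)
  read 1, top X: go to s1, push ε → (s1, 0, $)
  read 0, top $: go to s2, push Y$ → (s2, ε, Y$)
All input consumed; state s2 ∉ F and no further ε-move applies.

Reject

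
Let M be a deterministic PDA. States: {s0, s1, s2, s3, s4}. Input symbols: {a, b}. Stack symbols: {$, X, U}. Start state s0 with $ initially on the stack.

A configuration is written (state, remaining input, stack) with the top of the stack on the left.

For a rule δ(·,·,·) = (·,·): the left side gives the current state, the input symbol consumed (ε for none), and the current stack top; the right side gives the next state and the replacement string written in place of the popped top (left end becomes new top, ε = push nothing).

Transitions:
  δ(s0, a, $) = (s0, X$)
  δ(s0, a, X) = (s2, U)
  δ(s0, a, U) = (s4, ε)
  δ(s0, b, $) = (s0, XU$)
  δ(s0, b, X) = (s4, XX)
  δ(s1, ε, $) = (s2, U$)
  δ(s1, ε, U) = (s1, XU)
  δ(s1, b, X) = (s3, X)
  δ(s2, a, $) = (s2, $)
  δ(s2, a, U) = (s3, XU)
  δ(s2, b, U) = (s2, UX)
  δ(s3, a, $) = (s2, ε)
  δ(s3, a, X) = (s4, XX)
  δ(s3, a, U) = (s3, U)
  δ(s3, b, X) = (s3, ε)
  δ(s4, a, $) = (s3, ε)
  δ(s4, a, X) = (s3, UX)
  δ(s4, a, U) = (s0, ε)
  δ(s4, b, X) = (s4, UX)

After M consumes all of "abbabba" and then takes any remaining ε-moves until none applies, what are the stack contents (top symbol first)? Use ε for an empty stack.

XXX$

(s0, abbabba, $)
  read a, top $: go to s0, push X$ → (s0, bbabba, X$)
  read b, top X: go to s4, push XX → (s4, babba, XX$)
  read b, top X: go to s4, push UX → (s4, abba, UXX$)
  read a, top U: go to s0, push ε → (s0, bba, XX$)
  read b, top X: go to s4, push XX → (s4, ba, XXX$)
  read b, top X: go to s4, push UX → (s4, a, UXXX$)
  read a, top U: go to s0, push ε → (s0, ε, XXX$)
All input consumed in state s0 with stack XXX$.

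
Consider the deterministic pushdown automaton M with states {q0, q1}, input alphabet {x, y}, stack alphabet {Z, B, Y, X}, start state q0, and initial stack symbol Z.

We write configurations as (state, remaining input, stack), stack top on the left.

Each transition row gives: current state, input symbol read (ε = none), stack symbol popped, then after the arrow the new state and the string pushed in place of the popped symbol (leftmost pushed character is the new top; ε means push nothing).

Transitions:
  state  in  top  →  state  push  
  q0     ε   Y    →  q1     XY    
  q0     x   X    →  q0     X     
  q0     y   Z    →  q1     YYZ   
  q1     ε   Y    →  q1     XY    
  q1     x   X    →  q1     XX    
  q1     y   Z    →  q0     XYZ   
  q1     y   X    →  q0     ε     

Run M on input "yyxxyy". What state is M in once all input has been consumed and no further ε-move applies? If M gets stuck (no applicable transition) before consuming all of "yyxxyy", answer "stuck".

(q0, yyxxyy, Z) ⊢ (q1, yxxyy, YYZ) ⊢ (q1, yxxyy, XYYZ) ⊢ (q0, xxyy, YYZ) ⊢ (q1, xxyy, XYYZ) ⊢ (q1, xyy, XXYYZ) ⊢ (q1, yy, XXXYYZ) ⊢ (q0, y, XXYYZ)
No transition for (q0, y, top X); M blocks with input y remaining.

stuck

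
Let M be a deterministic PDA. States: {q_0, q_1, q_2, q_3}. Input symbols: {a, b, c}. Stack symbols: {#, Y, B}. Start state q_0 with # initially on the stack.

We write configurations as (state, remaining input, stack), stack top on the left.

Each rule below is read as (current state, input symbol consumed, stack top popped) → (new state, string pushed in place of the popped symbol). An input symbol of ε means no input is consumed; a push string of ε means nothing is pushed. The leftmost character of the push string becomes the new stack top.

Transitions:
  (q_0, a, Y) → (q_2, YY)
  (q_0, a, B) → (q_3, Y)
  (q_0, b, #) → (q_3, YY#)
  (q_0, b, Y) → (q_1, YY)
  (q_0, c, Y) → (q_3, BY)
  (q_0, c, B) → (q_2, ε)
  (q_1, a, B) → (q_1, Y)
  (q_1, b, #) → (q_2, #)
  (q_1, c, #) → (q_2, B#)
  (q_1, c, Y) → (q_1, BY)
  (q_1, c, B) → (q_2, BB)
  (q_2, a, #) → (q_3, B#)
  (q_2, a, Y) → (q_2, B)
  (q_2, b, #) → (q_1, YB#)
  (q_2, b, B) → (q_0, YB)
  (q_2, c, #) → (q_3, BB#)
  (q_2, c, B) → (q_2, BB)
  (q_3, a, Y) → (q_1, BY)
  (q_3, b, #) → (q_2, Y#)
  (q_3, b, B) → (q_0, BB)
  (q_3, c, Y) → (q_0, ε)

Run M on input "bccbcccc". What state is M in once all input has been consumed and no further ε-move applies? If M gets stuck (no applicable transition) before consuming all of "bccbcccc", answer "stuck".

(q_0, bccbcccc, #) ⊢ (q_3, ccbcccc, YY#) ⊢ (q_0, cbcccc, Y#) ⊢ (q_3, bcccc, BY#) ⊢ (q_0, cccc, BBY#) ⊢ (q_2, ccc, BY#) ⊢ (q_2, cc, BBY#) ⊢ (q_2, c, BBBY#) ⊢ (q_2, ε, BBBBY#)
All input consumed; M is in state q_2.

q_2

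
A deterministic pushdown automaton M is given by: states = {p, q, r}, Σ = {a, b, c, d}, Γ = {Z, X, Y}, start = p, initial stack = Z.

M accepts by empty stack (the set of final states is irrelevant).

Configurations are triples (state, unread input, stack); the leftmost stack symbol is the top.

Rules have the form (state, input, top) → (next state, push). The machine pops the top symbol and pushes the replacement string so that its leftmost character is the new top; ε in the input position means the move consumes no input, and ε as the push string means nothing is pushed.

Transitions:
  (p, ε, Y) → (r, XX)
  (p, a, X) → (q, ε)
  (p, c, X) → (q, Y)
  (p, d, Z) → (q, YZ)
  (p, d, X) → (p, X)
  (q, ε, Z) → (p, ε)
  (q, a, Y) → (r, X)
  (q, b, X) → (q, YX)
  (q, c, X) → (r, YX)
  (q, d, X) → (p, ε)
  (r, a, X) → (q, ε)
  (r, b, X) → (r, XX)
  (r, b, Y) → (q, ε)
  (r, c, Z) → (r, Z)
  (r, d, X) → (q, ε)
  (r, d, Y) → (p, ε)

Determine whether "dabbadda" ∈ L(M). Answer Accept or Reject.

Accept

(p, dabbadda, Z)
  read d, top Z: go to q, push YZ → (q, abbadda, YZ)
  read a, top Y: go to r, push X → (r, bbadda, XZ)
  read b, top X: go to r, push XX → (r, badda, XXZ)
  read b, top X: go to r, push XX → (r, adda, XXXZ)
  read a, top X: go to q, push ε → (q, dda, XXZ)
  read d, top X: go to p, push ε → (p, da, XZ)
  read d, top X: go to p, push X → (p, a, XZ)
  read a, top X: go to q, push ε → (q, ε, Z)
  ε-move, top Z: go to p, push ε → (p, ε, ε)
All input consumed and the stack is empty.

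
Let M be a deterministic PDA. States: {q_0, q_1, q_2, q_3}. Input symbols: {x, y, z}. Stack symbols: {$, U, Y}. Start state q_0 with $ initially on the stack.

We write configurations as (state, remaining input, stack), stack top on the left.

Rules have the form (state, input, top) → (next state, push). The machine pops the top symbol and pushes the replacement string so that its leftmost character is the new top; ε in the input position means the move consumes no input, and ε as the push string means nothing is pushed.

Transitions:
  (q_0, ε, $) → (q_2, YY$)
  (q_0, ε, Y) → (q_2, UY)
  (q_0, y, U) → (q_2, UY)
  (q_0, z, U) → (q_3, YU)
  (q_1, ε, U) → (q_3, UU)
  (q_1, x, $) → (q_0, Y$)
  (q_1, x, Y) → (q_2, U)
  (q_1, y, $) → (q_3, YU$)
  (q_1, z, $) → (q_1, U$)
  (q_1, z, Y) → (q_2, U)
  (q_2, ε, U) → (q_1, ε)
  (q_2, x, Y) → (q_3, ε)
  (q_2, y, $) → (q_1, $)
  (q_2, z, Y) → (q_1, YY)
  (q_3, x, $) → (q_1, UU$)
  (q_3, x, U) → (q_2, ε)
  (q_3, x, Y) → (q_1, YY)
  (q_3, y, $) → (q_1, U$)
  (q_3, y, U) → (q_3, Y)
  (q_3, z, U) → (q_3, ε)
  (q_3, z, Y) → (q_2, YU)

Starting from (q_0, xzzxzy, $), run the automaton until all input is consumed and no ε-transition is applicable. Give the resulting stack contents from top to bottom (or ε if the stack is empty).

(q_0, xzzxzy, $)
  ε-move, top $: go to q_2, push YY$ → (q_2, xzzxzy, YY$)
  read x, top Y: go to q_3, push ε → (q_3, zzxzy, Y$)
  read z, top Y: go to q_2, push YU → (q_2, zxzy, YU$)
  read z, top Y: go to q_1, push YY → (q_1, xzy, YYU$)
  read x, top Y: go to q_2, push U → (q_2, zy, UYU$)
  ε-move, top U: go to q_1, push ε → (q_1, zy, YU$)
  read z, top Y: go to q_2, push U → (q_2, y, UU$)
  ε-move, top U: go to q_1, push ε → (q_1, y, U$)
  ε-move, top U: go to q_3, push UU → (q_3, y, UU$)
  read y, top U: go to q_3, push Y → (q_3, ε, YU$)
All input consumed in state q_3 with stack YU$.

YU$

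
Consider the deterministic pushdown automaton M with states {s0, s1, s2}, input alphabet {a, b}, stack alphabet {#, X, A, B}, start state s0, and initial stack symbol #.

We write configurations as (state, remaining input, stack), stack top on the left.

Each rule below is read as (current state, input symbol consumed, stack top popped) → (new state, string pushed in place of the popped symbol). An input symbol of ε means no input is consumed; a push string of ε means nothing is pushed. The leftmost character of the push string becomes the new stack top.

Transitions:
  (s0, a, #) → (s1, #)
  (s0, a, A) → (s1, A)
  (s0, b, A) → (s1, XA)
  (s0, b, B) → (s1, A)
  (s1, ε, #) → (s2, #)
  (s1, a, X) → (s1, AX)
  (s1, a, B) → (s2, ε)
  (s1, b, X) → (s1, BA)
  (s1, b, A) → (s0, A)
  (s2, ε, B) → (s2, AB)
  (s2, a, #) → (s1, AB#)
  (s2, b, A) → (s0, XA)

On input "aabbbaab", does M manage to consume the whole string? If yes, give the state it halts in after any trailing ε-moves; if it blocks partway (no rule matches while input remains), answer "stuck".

stuck

(s0, aabbbaab, #)
  read a, top #: go to s1, push # → (s1, abbbaab, #)
  ε-move, top #: go to s2, push # → (s2, abbbaab, #)
  read a, top #: go to s1, push AB# → (s1, bbbaab, AB#)
  read b, top A: go to s0, push A → (s0, bbaab, AB#)
  read b, top A: go to s1, push XA → (s1, baab, XAB#)
  read b, top X: go to s1, push BA → (s1, aab, BAAB#)
  read a, top B: go to s2, push ε → (s2, ab, AAB#)
No transition for (s2, a, top A); M blocks with input ab remaining.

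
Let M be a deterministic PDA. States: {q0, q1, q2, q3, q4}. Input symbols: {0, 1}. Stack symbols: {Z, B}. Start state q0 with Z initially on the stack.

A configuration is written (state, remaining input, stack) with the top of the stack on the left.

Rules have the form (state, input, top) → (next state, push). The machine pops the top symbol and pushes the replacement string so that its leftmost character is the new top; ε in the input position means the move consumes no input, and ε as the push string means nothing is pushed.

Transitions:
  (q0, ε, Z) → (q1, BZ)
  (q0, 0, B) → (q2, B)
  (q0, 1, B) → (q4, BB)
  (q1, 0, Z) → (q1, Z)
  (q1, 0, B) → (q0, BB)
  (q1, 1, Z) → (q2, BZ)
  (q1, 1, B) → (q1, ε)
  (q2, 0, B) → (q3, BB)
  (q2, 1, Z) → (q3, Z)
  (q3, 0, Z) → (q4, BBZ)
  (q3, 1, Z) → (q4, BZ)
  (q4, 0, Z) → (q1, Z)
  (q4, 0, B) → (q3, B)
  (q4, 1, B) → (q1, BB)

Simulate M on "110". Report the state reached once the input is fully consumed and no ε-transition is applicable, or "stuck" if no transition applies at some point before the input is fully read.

(q0, 110, Z)
  ε-move, top Z: go to q1, push BZ → (q1, 110, BZ)
  read 1, top B: go to q1, push ε → (q1, 10, Z)
  read 1, top Z: go to q2, push BZ → (q2, 0, BZ)
  read 0, top B: go to q3, push BB → (q3, ε, BBZ)
All input consumed; M is in state q3.

q3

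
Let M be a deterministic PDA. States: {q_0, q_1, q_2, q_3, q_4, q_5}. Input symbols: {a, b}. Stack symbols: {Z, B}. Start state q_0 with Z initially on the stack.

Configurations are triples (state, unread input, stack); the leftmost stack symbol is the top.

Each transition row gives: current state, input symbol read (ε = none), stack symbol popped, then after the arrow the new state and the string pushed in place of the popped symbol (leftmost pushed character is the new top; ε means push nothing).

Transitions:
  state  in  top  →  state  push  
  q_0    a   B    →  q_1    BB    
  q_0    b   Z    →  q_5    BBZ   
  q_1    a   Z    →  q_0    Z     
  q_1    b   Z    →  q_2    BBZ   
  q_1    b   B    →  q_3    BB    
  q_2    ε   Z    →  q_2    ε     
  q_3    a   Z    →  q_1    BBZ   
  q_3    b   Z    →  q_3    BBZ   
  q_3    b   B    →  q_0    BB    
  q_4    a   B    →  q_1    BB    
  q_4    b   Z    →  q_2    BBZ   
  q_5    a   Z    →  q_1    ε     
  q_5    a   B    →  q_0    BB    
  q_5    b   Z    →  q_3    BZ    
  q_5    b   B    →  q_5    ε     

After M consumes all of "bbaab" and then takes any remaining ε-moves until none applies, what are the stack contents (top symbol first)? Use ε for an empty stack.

BBBBZ

(q_0, bbaab, Z)
  read b, top Z: go to q_5, push BBZ → (q_5, baab, BBZ)
  read b, top B: go to q_5, push ε → (q_5, aab, BZ)
  read a, top B: go to q_0, push BB → (q_0, ab, BBZ)
  read a, top B: go to q_1, push BB → (q_1, b, BBBZ)
  read b, top B: go to q_3, push BB → (q_3, ε, BBBBZ)
All input consumed in state q_3 with stack BBBBZ.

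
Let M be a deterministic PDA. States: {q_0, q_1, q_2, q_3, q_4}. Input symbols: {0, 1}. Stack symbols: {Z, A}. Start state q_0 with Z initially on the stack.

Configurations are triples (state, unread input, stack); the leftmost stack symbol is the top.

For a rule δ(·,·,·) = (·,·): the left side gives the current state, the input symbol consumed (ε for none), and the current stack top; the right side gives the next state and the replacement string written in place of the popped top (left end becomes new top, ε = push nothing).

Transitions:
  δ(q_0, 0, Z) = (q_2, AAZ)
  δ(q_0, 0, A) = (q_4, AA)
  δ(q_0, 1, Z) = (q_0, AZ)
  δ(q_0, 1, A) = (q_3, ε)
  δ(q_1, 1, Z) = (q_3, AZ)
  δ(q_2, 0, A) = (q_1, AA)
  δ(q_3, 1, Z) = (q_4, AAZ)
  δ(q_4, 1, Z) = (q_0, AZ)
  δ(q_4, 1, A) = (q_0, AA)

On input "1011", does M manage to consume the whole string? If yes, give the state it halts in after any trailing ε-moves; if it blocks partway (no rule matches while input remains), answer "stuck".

q_3

(q_0, 1011, Z) ⊢ (q_0, 011, AZ) ⊢ (q_4, 11, AAZ) ⊢ (q_0, 1, AAAZ) ⊢ (q_3, ε, AAZ)
All input consumed; M is in state q_3.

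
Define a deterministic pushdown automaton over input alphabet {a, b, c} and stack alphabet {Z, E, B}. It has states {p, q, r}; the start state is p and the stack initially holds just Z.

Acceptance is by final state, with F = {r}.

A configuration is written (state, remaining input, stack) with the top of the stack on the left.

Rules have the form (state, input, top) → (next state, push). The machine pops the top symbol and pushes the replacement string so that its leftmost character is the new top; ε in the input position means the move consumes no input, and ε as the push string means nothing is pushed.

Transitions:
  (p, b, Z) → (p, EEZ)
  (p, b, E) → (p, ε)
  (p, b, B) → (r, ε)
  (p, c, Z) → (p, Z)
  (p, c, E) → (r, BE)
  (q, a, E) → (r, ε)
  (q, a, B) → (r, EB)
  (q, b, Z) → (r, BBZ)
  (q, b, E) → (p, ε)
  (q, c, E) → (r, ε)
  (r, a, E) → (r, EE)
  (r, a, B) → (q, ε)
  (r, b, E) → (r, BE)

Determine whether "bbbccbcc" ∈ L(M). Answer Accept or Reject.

Reject

(p, bbbccbcc, Z) ⊢ (p, bbccbcc, EEZ) ⊢ (p, bccbcc, EZ) ⊢ (p, ccbcc, Z) ⊢ (p, cbcc, Z) ⊢ (p, bcc, Z) ⊢ (p, cc, EEZ) ⊢ (r, c, BEEZ)
No transition applies at (r, c, BEEZ); input not fully consumed.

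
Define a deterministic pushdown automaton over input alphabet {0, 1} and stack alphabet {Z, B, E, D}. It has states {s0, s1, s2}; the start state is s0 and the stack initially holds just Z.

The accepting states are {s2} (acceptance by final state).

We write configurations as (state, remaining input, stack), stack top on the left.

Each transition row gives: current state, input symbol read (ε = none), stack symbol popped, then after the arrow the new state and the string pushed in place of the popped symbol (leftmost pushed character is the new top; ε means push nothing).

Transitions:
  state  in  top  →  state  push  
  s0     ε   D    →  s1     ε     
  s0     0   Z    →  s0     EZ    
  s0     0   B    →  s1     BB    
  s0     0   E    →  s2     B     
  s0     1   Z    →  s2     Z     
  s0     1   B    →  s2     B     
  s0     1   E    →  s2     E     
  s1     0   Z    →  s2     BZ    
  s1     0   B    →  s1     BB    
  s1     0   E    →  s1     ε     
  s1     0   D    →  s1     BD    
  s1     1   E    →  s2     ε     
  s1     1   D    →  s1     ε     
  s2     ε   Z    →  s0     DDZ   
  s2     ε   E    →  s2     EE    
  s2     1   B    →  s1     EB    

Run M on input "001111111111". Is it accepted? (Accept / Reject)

Accept

(s0, 001111111111, Z)
  read 0, top Z: go to s0, push EZ → (s0, 01111111111, EZ)
  read 0, top E: go to s2, push B → (s2, 1111111111, BZ)
  read 1, top B: go to s1, push EB → (s1, 111111111, EBZ)
  read 1, top E: go to s2, push ε → (s2, 11111111, BZ)
  read 1, top B: go to s1, push EB → (s1, 1111111, EBZ)
  read 1, top E: go to s2, push ε → (s2, 111111, BZ)
  read 1, top B: go to s1, push EB → (s1, 11111, EBZ)
  read 1, top E: go to s2, push ε → (s2, 1111, BZ)
  read 1, top B: go to s1, push EB → (s1, 111, EBZ)
  read 1, top E: go to s2, push ε → (s2, 11, BZ)
  read 1, top B: go to s1, push EB → (s1, 1, EBZ)
  read 1, top E: go to s2, push ε → (s2, ε, BZ)
All input consumed; state s2 ∈ F.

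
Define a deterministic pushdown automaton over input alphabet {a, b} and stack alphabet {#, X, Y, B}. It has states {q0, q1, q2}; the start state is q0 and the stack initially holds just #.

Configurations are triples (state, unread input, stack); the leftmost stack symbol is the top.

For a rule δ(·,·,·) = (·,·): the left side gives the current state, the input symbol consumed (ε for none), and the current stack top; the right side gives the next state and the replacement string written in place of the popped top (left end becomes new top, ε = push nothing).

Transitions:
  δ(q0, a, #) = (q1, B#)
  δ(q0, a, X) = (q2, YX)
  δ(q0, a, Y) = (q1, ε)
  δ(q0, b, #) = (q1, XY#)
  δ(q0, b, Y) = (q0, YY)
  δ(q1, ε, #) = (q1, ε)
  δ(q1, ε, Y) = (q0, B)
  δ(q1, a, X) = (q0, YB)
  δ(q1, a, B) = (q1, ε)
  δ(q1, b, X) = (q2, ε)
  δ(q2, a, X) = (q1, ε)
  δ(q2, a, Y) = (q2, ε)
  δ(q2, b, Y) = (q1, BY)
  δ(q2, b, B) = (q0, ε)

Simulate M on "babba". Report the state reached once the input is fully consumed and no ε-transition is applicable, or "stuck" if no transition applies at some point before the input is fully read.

q0

(q0, babba, #) ⊢ (q1, abba, XY#) ⊢ (q0, bba, YBY#) ⊢ (q0, ba, YYBY#) ⊢ (q0, a, YYYBY#) ⊢ (q1, ε, YYBY#) ⊢ (q0, ε, BYBY#)
All input consumed; M is in state q0.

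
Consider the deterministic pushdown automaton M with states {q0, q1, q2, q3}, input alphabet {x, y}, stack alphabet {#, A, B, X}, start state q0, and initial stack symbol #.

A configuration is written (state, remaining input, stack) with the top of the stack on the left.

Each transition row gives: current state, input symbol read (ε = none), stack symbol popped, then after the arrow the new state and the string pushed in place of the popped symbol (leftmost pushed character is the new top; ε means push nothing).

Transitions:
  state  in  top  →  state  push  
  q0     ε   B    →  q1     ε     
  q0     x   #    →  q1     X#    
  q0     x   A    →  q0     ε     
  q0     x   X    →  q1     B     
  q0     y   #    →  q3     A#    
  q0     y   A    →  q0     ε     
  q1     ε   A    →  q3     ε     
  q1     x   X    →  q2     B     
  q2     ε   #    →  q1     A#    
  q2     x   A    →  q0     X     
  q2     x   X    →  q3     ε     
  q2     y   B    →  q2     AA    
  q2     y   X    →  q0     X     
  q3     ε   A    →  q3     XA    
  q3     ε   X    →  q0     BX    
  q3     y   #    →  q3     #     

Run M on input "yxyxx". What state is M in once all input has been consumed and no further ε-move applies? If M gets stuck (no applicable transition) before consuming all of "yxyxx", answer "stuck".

q1

(q0, yxyxx, #) ⊢ (q3, xyxx, A#) ⊢ (q3, xyxx, XA#) ⊢ (q0, xyxx, BXA#) ⊢ (q1, xyxx, XA#) ⊢ (q2, yxx, BA#) ⊢ (q2, xx, AAA#) ⊢ (q0, x, XAA#) ⊢ (q1, ε, BAA#)
All input consumed; M is in state q1.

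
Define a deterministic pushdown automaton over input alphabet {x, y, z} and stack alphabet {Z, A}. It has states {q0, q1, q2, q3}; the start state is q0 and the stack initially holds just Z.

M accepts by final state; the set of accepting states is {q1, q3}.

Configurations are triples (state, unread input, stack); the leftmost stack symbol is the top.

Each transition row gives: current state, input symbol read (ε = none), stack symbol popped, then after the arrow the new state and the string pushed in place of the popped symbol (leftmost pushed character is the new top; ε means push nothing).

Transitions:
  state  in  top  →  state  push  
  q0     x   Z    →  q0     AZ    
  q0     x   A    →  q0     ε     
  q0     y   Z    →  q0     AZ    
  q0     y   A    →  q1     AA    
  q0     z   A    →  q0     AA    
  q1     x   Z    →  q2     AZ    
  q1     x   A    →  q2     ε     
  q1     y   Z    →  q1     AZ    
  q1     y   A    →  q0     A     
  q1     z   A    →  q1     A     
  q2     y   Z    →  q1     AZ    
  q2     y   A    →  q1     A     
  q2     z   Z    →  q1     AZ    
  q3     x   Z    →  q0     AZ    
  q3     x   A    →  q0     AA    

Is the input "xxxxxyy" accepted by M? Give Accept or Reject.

Reject

(q0, xxxxxyy, Z) ⊢ (q0, xxxxyy, AZ) ⊢ (q0, xxxyy, Z) ⊢ (q0, xxyy, AZ) ⊢ (q0, xyy, Z) ⊢ (q0, yy, AZ) ⊢ (q1, y, AAZ) ⊢ (q0, ε, AAZ)
All input consumed; state q0 ∉ F and no further ε-move applies.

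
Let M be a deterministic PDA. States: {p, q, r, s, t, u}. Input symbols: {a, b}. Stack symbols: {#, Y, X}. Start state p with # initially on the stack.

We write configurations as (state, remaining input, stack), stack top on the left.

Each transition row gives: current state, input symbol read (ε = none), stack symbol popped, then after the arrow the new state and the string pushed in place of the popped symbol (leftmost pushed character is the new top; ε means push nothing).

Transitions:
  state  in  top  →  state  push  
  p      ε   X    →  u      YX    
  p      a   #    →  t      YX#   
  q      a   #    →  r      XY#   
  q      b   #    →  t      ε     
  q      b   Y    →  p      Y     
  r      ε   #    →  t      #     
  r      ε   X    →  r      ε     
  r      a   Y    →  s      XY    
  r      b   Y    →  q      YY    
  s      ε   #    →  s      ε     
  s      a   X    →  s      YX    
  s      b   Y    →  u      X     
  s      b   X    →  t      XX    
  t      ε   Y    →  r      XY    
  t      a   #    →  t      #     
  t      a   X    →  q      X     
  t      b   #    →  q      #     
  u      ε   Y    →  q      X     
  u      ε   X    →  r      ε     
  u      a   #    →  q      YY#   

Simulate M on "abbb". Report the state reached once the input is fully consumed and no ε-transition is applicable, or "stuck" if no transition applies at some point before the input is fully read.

(p, abbb, #)
  read a, top #: go to t, push YX# → (t, bbb, YX#)
  ε-move, top Y: go to r, push XY → (r, bbb, XYX#)
  ε-move, top X: go to r, push ε → (r, bbb, YX#)
  read b, top Y: go to q, push YY → (q, bb, YYX#)
  read b, top Y: go to p, push Y → (p, b, YYX#)
No transition for (p, b, top Y); M blocks with input b remaining.

stuck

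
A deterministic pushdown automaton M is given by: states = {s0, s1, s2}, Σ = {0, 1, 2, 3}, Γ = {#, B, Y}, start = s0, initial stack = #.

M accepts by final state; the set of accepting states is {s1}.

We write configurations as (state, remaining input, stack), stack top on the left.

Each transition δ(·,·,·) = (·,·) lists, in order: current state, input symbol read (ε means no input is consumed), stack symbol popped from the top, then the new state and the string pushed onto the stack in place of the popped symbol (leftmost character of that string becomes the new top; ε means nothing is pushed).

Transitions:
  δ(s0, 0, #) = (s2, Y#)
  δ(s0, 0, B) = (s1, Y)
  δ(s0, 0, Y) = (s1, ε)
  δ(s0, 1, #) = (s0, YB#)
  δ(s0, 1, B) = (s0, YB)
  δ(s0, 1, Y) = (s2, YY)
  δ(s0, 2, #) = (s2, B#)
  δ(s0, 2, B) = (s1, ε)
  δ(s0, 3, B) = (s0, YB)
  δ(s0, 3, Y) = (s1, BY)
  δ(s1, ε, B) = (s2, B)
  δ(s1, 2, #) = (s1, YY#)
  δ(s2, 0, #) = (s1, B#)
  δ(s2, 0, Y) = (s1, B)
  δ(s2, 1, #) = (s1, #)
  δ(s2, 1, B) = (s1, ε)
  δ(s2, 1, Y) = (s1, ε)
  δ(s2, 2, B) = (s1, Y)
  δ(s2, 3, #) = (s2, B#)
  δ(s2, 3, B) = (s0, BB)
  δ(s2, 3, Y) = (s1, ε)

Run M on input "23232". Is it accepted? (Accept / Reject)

Accept

(s0, 23232, #)
  read 2, top #: go to s2, push B# → (s2, 3232, B#)
  read 3, top B: go to s0, push BB → (s0, 232, BB#)
  read 2, top B: go to s1, push ε → (s1, 32, B#)
  ε-move, top B: go to s2, push B → (s2, 32, B#)
  read 3, top B: go to s0, push BB → (s0, 2, BB#)
  read 2, top B: go to s1, push ε → (s1, ε, B#)
All input consumed; state s1 ∈ F.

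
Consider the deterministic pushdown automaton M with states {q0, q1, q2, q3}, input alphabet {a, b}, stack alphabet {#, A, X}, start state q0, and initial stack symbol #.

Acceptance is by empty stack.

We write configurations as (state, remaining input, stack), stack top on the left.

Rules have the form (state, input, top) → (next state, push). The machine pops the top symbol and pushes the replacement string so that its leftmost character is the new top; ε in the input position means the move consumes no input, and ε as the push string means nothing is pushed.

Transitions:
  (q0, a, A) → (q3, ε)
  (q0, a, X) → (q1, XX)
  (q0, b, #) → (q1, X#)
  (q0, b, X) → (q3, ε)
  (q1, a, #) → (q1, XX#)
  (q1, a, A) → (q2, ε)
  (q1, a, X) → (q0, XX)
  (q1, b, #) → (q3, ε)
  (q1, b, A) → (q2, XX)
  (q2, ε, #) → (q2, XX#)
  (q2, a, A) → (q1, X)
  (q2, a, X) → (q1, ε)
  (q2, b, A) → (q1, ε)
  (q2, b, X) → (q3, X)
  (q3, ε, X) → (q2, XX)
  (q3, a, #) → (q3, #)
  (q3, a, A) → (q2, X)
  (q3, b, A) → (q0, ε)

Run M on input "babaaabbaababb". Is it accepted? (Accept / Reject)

(q0, babaaabbaababb, #)
  read b, top #: go to q1, push X# → (q1, abaaabbaababb, X#)
  read a, top X: go to q0, push XX → (q0, baaabbaababb, XX#)
  read b, top X: go to q3, push ε → (q3, aaabbaababb, X#)
  ε-move, top X: go to q2, push XX → (q2, aaabbaababb, XX#)
  read a, top X: go to q1, push ε → (q1, aabbaababb, X#)
  read a, top X: go to q0, push XX → (q0, abbaababb, XX#)
  read a, top X: go to q1, push XX → (q1, bbaababb, XXX#)
No transition applies at (q1, bbaababb, XXX#); input not fully consumed.

Reject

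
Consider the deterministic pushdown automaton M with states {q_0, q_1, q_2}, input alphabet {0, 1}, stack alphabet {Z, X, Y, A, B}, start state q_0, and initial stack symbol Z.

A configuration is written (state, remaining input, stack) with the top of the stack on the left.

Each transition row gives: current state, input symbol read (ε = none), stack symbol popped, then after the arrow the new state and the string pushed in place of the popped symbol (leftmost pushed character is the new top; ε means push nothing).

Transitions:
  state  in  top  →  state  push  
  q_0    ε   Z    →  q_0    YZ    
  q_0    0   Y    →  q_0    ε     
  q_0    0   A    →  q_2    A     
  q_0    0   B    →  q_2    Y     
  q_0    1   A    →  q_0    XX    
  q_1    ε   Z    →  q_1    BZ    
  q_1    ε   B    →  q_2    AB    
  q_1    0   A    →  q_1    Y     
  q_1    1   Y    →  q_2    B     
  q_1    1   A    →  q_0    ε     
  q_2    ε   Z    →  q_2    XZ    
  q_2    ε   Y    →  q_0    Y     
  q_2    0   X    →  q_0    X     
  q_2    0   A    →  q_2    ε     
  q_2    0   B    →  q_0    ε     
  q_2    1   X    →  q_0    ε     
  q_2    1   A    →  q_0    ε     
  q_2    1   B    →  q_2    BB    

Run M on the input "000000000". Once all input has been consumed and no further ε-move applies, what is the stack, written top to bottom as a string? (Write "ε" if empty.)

(q_0, 000000000, Z)
  ε-move, top Z: go to q_0, push YZ → (q_0, 000000000, YZ)
  read 0, top Y: go to q_0, push ε → (q_0, 00000000, Z)
  ε-move, top Z: go to q_0, push YZ → (q_0, 00000000, YZ)
  read 0, top Y: go to q_0, push ε → (q_0, 0000000, Z)
  ε-move, top Z: go to q_0, push YZ → (q_0, 0000000, YZ)
  read 0, top Y: go to q_0, push ε → (q_0, 000000, Z)
  ε-move, top Z: go to q_0, push YZ → (q_0, 000000, YZ)
  read 0, top Y: go to q_0, push ε → (q_0, 00000, Z)
  ε-move, top Z: go to q_0, push YZ → (q_0, 00000, YZ)
  read 0, top Y: go to q_0, push ε → (q_0, 0000, Z)
  ε-move, top Z: go to q_0, push YZ → (q_0, 0000, YZ)
  read 0, top Y: go to q_0, push ε → (q_0, 000, Z)
  ε-move, top Z: go to q_0, push YZ → (q_0, 000, YZ)
  read 0, top Y: go to q_0, push ε → (q_0, 00, Z)
  ε-move, top Z: go to q_0, push YZ → (q_0, 00, YZ)
  read 0, top Y: go to q_0, push ε → (q_0, 0, Z)
  ε-move, top Z: go to q_0, push YZ → (q_0, 0, YZ)
  read 0, top Y: go to q_0, push ε → (q_0, ε, Z)
  ε-move, top Z: go to q_0, push YZ → (q_0, ε, YZ)
All input consumed in state q_0 with stack YZ.

YZ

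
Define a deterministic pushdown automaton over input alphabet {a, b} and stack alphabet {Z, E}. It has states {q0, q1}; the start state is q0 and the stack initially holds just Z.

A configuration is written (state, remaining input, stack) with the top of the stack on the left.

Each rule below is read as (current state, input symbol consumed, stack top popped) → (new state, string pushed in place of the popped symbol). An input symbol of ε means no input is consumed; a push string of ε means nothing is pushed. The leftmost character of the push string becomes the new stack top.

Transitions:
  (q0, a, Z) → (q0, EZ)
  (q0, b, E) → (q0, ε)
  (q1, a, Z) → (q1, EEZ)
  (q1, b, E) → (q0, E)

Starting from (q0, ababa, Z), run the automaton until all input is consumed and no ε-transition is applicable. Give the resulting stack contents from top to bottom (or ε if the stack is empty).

(q0, ababa, Z)
  read a, top Z: go to q0, push EZ → (q0, baba, EZ)
  read b, top E: go to q0, push ε → (q0, aba, Z)
  read a, top Z: go to q0, push EZ → (q0, ba, EZ)
  read b, top E: go to q0, push ε → (q0, a, Z)
  read a, top Z: go to q0, push EZ → (q0, ε, EZ)
All input consumed in state q0 with stack EZ.

EZ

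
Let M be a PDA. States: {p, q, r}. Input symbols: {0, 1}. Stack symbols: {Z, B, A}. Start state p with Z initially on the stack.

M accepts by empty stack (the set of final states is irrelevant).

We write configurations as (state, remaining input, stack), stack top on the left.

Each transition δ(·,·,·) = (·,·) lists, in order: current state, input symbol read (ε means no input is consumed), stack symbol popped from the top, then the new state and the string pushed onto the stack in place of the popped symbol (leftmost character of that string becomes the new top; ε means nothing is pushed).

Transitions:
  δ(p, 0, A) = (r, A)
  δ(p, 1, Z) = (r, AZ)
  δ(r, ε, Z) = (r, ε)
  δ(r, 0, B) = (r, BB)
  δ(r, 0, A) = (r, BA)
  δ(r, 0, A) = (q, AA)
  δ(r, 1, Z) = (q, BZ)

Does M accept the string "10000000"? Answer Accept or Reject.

No computation consumes all input and empties the stack.

Reject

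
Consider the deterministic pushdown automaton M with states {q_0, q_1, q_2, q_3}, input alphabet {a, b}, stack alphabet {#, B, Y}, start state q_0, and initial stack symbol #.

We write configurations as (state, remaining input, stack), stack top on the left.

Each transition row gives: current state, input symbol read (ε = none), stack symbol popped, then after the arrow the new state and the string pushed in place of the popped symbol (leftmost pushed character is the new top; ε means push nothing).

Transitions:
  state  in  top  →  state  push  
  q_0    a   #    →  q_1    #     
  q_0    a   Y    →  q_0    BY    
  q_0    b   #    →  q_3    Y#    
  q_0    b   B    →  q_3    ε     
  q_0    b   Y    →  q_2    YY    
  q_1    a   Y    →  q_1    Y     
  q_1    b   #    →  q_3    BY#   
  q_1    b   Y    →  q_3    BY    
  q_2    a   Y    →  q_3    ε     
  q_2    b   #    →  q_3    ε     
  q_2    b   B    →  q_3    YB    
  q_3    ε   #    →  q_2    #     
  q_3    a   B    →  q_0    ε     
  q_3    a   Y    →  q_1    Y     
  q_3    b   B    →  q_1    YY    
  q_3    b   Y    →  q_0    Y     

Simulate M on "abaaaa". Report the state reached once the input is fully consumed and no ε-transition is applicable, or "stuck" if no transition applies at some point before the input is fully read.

stuck

(q_0, abaaaa, #)
  read a, top #: go to q_1, push # → (q_1, baaaa, #)
  read b, top #: go to q_3, push BY# → (q_3, aaaa, BY#)
  read a, top B: go to q_0, push ε → (q_0, aaa, Y#)
  read a, top Y: go to q_0, push BY → (q_0, aa, BY#)
No transition for (q_0, a, top B); M blocks with input aa remaining.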